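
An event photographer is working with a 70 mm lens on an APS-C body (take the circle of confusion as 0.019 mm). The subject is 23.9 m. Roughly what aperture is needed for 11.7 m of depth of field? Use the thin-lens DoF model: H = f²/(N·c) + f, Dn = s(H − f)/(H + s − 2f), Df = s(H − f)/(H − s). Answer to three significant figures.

Write h = H − f = f²/(N·c). The thin-lens limits are Dn = s·h/(h + (s−f)) and Df = s·h/(h − (s−f)), so DoF = Df − Dn = 2·s·(s−f)·h / (h² − (s−f)²).
That is a quadratic in h: DoF·h² − 2·s·(s−f)·h − DoF·(s−f)² = 0 ⇒ h = (s−f)·(s + √(s² + DoF²)) / DoF = 23830 × (23900 + √(23900² + 11700²)) / 11700 = 23830 × (23900 + 26610.1) / 11700 ≈ 102877 mm.
Then N = f²/(c·h) = 70² / (0.019 × 102877) = 4900 / 1954.7 ≈ 2.51.

f/2.51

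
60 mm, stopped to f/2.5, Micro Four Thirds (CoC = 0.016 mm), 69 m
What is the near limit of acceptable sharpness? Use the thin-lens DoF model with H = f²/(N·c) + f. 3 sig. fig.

Hyperfocal distance H = f²/(N·c) + f = 60²/(2.5 × 0.016) + 60 = 3600/0.04 + 60 ≈ 90060.0 mm ≈ 90.06 m.
Near limit Dn = s·(H − f)/(H + s − 2f) = 69000 × (90060.0 − 60) / (90060.0 + 69000 − 2 × 60) = 69000 × 90000.0 / 158940.0 ≈ 39071 mm ≈ 39.1 m.

39.1 m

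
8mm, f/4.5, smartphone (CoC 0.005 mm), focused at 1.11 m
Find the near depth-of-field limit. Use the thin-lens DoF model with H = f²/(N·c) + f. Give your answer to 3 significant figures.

Hyperfocal distance H = f²/(N·c) + f = 8²/(4.5 × 0.005) + 8 = 64/0.0225 + 8 ≈ 2852.4 mm ≈ 2.852 m.
Near limit Dn = s·(H − f)/(H + s − 2f) = 1110 × (2852.4 − 8) / (2852.4 + 1110 − 2 × 8) = 1110 × 2844.4 / 3946.4 ≈ 800.05 mm ≈ 0.800 m.

0.800 m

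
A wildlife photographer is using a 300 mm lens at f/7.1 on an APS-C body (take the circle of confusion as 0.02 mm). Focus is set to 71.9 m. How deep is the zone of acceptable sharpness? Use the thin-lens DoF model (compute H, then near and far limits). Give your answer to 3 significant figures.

16.5 m

Hyperfocal distance H = f²/(N·c) + f = 300²/(7.1 × 0.02) + 300 = 90000/0.142 + 300 ≈ 634102.8 mm ≈ 634.1 m.
Near limit Dn = s·(H − f)/(H + s − 2f) = 71900 × (634102.8 − 300) / (634102.8 + 71900 − 2 × 300) = 71900 × 633802.8 / 705402.8 ≈ 64602 mm.
Far limit Df = s·(H − f)/(H − s) = 71900 × (634102.8 − 300) / (634102.8 − 71900) = 71900 × 633802.8 / 562202.8 ≈ 81057 mm.
Depth of field = Df − Dn = 81057 − 64602 ≈ 16455 mm ≈ 16.5 m.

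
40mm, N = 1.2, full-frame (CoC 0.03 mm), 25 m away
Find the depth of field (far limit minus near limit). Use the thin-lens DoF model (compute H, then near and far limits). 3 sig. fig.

Hyperfocal distance H = f²/(N·c) + f = 40²/(1.2 × 0.03) + 40 = 1600/0.036 + 40 ≈ 44484.4 mm ≈ 44.48 m.
Near limit Dn = s·(H − f)/(H + s − 2f) = 25000 × (44484.4 − 40) / (44484.4 + 25000 − 2 × 40) = 25000 × 44444.4 / 69404.4 ≈ 16009 mm.
Far limit Df = s·(H − f)/(H − s) = 25000 × (44484.4 − 40) / (44484.4 − 25000) = 25000 × 44444.4 / 19484.4 ≈ 57026 mm.
Depth of field = Df − Dn = 57026 − 16009 ≈ 41017 mm ≈ 41.0 m.

41.0 m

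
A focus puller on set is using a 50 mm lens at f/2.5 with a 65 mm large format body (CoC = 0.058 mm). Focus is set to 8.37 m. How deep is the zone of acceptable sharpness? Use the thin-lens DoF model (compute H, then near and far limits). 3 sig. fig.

Hyperfocal distance H = f²/(N·c) + f = 50²/(2.5 × 0.058) + 50 = 2500/0.145 + 50 ≈ 17291.4 mm ≈ 17.29 m.
Near limit Dn = s·(H − f)/(H + s − 2f) = 8370 × (17291.4 − 50) / (17291.4 + 8370 − 2 × 50) = 8370 × 17241.4 / 25561.4 ≈ 5646 mm.
Far limit Df = s·(H − f)/(H − s) = 8370 × (17291.4 − 50) / (17291.4 − 8370) = 8370 × 17241.4 / 8921.4 ≈ 16176 mm.
Depth of field = Df − Dn = 16176 − 5646 ≈ 10530 mm ≈ 10.5 m.

10.5 m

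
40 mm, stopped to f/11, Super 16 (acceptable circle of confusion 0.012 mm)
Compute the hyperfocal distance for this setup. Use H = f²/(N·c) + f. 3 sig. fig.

12.2 m

Hyperfocal distance H = f²/(N·c) + f = 40²/(11 × 0.012) + 40 = 1600/0.132 + 40 ≈ 12161.2 mm ≈ 12.2 m.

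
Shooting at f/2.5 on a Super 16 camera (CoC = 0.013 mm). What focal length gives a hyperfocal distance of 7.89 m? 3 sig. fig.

From H = f²/(N·c) + f, with f ≪ H: f ≈ √(H·N·c) = √(7890 × 2.5 × 0.013) = √256.43 ≈ 16.01 mm.
The +f correction barely moves this — solving exactly, f² + N·c·f − N·c·H = 0 ⇒ f = (−N·c + √((N·c)² + 4·N·c·H))/2 = (−0.0325 + √1025.7)/2 ≈ 15.997 mm, so f ≈ 16.0 mm.

16.0 mm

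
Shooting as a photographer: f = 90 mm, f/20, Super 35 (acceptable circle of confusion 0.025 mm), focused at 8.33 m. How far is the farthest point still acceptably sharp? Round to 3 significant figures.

17.0 m

Hyperfocal distance H = f²/(N·c) + f = 90²/(20 × 0.025) + 90 = 8100/0.5 + 90 ≈ 16290.0 mm ≈ 16.29 m.
Far limit Df = s·(H − f)/(H − s) = 8330 × (16290.0 − 90) / (16290.0 − 8330) = 8330 × 16200.0 / 7960.0 ≈ 16953 mm ≈ 17.0 m.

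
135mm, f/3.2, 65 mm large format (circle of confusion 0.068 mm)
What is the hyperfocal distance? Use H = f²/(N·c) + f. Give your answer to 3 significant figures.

Hyperfocal distance H = f²/(N·c) + f = 135²/(3.2 × 0.068) + 135 = 18225/0.2176 + 135 ≈ 83889.6 mm ≈ 83.9 m.

83.9 m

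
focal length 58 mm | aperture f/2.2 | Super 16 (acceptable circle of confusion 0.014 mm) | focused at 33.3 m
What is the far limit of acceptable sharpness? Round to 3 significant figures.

Hyperfocal distance H = f²/(N·c) + f = 58²/(2.2 × 0.014) + 58 = 3364/0.0308 + 58 ≈ 109278.8 mm ≈ 109.3 m.
Far limit Df = s·(H − f)/(H − s) = 33300 × (109278.8 − 58) / (109278.8 − 33300) = 33300 × 109220.8 / 75978.8 ≈ 47869 mm ≈ 47.9 m.

47.9 m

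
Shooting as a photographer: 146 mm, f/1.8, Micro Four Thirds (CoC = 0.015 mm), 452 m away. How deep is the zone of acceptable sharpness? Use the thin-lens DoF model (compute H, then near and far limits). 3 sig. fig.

Hyperfocal distance H = f²/(N·c) + f = 146²/(1.8 × 0.015) + 146 = 21316/0.027 + 146 ≈ 789627.5 mm ≈ 789.6 m.
Near limit Dn = s·(H − f)/(H + s − 2f) = 452000 × (789627.5 − 146) / (789627.5 + 452000 − 2 × 146) = 452000 × 789481.5 / 1241335.5 ≈ 287469 mm.
Far limit Df = s·(H − f)/(H − s) = 452000 × (789627.5 − 146) / (789627.5 − 452000) = 452000 × 789481.5 / 337627.5 ≈ 1056921 mm.
Depth of field = Df − Dn = 1056921 − 287469 ≈ 769452 mm ≈ 769 m.

769 m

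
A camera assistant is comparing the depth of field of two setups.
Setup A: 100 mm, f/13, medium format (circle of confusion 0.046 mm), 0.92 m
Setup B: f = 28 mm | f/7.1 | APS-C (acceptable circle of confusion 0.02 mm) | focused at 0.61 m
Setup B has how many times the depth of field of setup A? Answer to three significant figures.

Setup A: H = 100²/(13×0.046) + 100 ≈ 16822.4 mm; DoF = Df − Dn = 967.439 − 876.996 ≈ 90.443 mm.
Setup B: H = 28²/(7.1×0.02) + 28 ≈ 5549.1 mm; DoF = Df − Dn = 681.88 − 551.83 ≈ 130.05 mm.
Ratio = 130.05 / 90.443 ≈ 1.44.

1.44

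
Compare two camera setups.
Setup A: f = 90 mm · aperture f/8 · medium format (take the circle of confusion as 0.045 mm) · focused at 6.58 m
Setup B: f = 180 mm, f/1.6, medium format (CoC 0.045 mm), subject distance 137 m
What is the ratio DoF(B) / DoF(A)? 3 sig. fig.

Setup A: H = 90²/(8×0.045) + 90 ≈ 22590.0 mm; DoF = Df − Dn = 9247.3 − 5106.9 ≈ 4140.4 mm.
Setup B: H = 180²/(1.6×0.045) + 180 ≈ 450180.0 mm; DoF = Df − Dn = 196852 − 105058 ≈ 91794 mm.
Ratio = 91794 / 4140.4 ≈ 22.2.

22.2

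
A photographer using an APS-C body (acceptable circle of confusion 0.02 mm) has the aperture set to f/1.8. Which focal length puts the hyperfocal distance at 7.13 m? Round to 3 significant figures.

From H = f²/(N·c) + f, with f ≪ H: f ≈ √(H·N·c) = √(7130 × 1.8 × 0.02) = √256.68 ≈ 16.02 mm.
The +f correction barely moves this — solving exactly, f² + N·c·f − N·c·H = 0 ⇒ f = (−N·c + √((N·c)² + 4·N·c·H))/2 = (−0.036 + √1026.7)/2 ≈ 16.003 mm, so f ≈ 16.0 mm.

16.0 mm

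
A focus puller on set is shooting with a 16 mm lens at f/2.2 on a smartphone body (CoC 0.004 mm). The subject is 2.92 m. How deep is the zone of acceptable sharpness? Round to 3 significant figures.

Hyperfocal distance H = f²/(N·c) + f = 16²/(2.2 × 0.004) + 16 = 256/0.0088 + 16 ≈ 29106.9 mm ≈ 29.11 m.
Near limit Dn = s·(H − f)/(H + s − 2f) = 2920 × (29106.9 − 16) / (29106.9 + 2920 − 2 × 16) = 2920 × 29090.9 / 31994.9 ≈ 2654.97 mm.
Far limit Df = s·(H − f)/(H − s) = 2920 × (29106.9 − 16) / (29106.9 − 2920) = 2920 × 29090.9 / 26186.9 ≈ 3243.81 mm.
Depth of field = Df − Dn = 3243.81 − 2654.97 ≈ 588.84 mm ≈ 0.589 m.

0.589 m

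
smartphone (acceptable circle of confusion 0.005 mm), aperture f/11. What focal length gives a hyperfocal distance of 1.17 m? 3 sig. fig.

From H = f²/(N·c) + f, with f ≪ H: f ≈ √(H·N·c) = √(1170 × 11 × 0.005) = √64.350 ≈ 8.022 mm.
Exact: f² + N·c·f − N·c·H = 0 ⇒ f = (−N·c + √((N·c)² + 4·N·c·H))/2 = (−0.055 + √257.40)/2 ≈ 7.9944 mm ≈ 7.99 mm.

7.99 mm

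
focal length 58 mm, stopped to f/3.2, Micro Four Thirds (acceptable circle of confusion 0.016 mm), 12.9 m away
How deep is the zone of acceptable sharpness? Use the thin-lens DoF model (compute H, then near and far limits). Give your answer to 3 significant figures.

Hyperfocal distance H = f²/(N·c) + f = 58²/(3.2 × 0.016) + 58 = 3364/0.0512 + 58 ≈ 65761.1 mm ≈ 65.76 m.
Near limit Dn = s·(H − f)/(H + s − 2f) = 12900 × (65761.1 − 58) / (65761.1 + 12900 − 2 × 58) = 12900 × 65703.1 / 78545.1 ≈ 10790.9 mm.
Far limit Df = s·(H − f)/(H − s) = 12900 × (65761.1 − 58) / (65761.1 − 12900) = 12900 × 65703.1 / 52861.1 ≈ 16033.9 mm.
Depth of field = Df − Dn = 16033.9 − 10790.9 ≈ 5243.0 mm ≈ 5.24 m.

5.24 m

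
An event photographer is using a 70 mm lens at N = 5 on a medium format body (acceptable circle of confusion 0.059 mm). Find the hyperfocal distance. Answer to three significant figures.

16.7 m

Hyperfocal distance H = f²/(N·c) + f = 70²/(5 × 0.059) + 70 = 4900/0.295 + 70 ≈ 16680.2 mm ≈ 16.7 m.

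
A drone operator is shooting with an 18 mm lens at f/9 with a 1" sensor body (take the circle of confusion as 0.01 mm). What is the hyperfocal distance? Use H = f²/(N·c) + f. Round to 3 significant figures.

Hyperfocal distance H = f²/(N·c) + f = 18²/(9 × 0.01) + 18 = 324/0.09 + 18 ≈ 3618.0 mm ≈ 3.62 m.

3.62 m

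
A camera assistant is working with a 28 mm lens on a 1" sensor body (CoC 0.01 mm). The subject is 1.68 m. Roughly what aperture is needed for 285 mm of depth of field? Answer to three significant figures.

Write h = H − f = f²/(N·c). The thin-lens limits are Dn = s·h/(h + (s−f)) and Df = s·h/(h − (s−f)), so DoF = Df − Dn = 2·s·(s−f)·h / (h² − (s−f)²).
That is a quadratic in h: DoF·h² − 2·s·(s−f)·h − DoF·(s−f)² = 0 ⇒ h = (s−f)·(s + √(s² + DoF²)) / DoF = 1652 × (1680 + √(1680² + 285²)) / 285 = 1652 × (1680 + 1704.00) / 285 ≈ 19615 mm.
Then N = f²/(c·h) = 28² / (0.01 × 19615) = 784 / 196.15 ≈ 4.

f/4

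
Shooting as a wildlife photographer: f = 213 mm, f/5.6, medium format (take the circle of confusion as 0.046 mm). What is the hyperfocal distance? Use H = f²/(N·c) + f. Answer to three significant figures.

176 m

Hyperfocal distance H = f²/(N·c) + f = 213²/(5.6 × 0.046) + 213 = 45369/0.2576 + 213 ≈ 176334.9 mm ≈ 176 m.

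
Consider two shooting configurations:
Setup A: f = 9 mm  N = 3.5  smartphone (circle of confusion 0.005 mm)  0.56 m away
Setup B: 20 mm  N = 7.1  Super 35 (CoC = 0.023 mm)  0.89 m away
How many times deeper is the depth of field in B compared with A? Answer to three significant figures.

Setup A: H = 9²/(3.5×0.005) + 9 ≈ 4637.6 mm; DoF = Df − Dn = 635.67 − 500.43 ≈ 135.24 mm.
Setup B: H = 20²/(7.1×0.023) + 20 ≈ 2469.5 mm; DoF = Df − Dn = 1380.22 − 656.74 ≈ 723.48 mm.
Ratio = 723.48 / 135.24 ≈ 5.35.

5.35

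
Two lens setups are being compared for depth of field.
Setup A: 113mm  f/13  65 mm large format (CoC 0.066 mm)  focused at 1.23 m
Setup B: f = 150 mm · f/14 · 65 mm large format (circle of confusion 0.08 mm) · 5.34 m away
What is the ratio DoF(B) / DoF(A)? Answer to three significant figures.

Setup A: H = 113²/(13×0.066) + 113 ≈ 14995.3 mm; DoF = Df − Dn = 1329.81 − 1144.13 ≈ 185.68 mm.
Setup B: H = 150²/(14×0.08) + 150 ≈ 20239.3 mm; DoF = Df − Dn = 7200.1 − 4243.7 ≈ 2956.4 mm.
Ratio = 2956.4 / 185.68 ≈ 15.9.

15.9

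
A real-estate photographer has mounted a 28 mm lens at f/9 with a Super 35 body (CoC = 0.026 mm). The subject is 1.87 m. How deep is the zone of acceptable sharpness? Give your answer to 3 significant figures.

Hyperfocal distance H = f²/(N·c) + f = 28²/(9 × 0.026) + 28 = 784/0.234 + 28 ≈ 3378.4 mm ≈ 3.378 m.
Near limit Dn = s·(H − f)/(H + s − 2f) = 1870 × (3378.4 − 28) / (3378.4 + 1870 − 2 × 28) = 1870 × 3350.4 / 5192.4 ≈ 1206.6 mm.
Far limit Df = s·(H − f)/(H − s) = 1870 × (3378.4 − 28) / (3378.4 − 1870) = 1870 × 3350.4 / 1508.4 ≈ 4153.5 mm.
Depth of field = Df − Dn = 4153.5 − 1206.6 ≈ 2946.9 mm ≈ 2.95 m.

2.95 m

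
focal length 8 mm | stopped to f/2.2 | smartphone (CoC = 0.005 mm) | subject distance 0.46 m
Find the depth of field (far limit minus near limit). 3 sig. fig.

71.9 mm

Hyperfocal distance H = f²/(N·c) + f = 8²/(2.2 × 0.005) + 8 = 64/0.011 + 8 ≈ 5826.2 mm ≈ 5.826 m.
Near limit Dn = s·(H − f)/(H + s − 2f) = 460 × (5826.2 − 8) / (5826.2 + 460 − 2 × 8) = 460 × 5818.2 / 6270.2 ≈ 426.840 mm.
Far limit Df = s·(H − f)/(H − s) = 460 × (5826.2 − 8) / (5826.2 − 460) = 460 × 5818.2 / 5366.2 ≈ 498.746 mm.
Depth of field = Df − Dn = 498.746 − 426.840 ≈ 71.906 mm.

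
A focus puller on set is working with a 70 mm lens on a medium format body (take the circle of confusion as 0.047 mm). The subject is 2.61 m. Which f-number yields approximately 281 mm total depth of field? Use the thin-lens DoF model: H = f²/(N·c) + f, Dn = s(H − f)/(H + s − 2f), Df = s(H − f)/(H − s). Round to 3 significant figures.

f/2.20

Write h = H − f = f²/(N·c). The thin-lens limits are Dn = s·h/(h + (s−f)) and Df = s·h/(h − (s−f)), so DoF = Df − Dn = 2·s·(s−f)·h / (h² − (s−f)²).
That is a quadratic in h: DoF·h² − 2·s·(s−f)·h − DoF·(s−f)² = 0 ⇒ h = (s−f)·(s + √(s² + DoF²)) / DoF = 2540 × (2610 + √(2610² + 281²)) / 281 = 2540 × (2610 + 2625.08) / 281 ≈ 47321 mm.
Then N = f²/(c·h) = 70² / (0.047 × 47321) = 4900 / 2224.1 ≈ 2.20.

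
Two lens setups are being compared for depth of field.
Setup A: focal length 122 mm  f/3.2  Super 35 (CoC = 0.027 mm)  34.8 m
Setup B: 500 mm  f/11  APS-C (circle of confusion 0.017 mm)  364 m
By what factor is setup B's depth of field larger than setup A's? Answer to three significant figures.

14.6

Setup A: H = 122²/(3.2×0.027) + 122 ≈ 172390.5 mm; DoF = Df − Dn = 43571 − 28969 ≈ 14602 mm.
Setup B: H = 500²/(11×0.017) + 500 ≈ 1337398.4 mm; DoF = Df − Dn = 499930 − 286186 ≈ 213744 mm.
Ratio = 213744 / 14602 ≈ 14.6.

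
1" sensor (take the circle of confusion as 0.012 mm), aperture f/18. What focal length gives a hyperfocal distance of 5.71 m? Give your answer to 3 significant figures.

35.0 mm

From H = f²/(N·c) + f, with f ≪ H: f ≈ √(H·N·c) = √(5710 × 18 × 0.012) = √1233.4 ≈ 35.12 mm.
Exact: f² + N·c·f − N·c·H = 0 ⇒ f = (−N·c + √((N·c)² + 4·N·c·H))/2 = (−0.216 + √4933.5)/2 ≈ 35.011 mm ≈ 35.0 mm.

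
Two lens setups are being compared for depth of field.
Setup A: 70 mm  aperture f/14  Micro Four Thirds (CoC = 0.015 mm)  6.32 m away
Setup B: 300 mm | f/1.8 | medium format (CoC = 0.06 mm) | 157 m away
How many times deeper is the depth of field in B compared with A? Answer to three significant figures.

16.8

Setup A: H = 70²/(14×0.015) + 70 ≈ 23403.3 mm; DoF = Df − Dn = 8632.2 − 4984.8 ≈ 3647.4 mm.
Setup B: H = 300²/(1.8×0.06) + 300 ≈ 833633.3 mm; DoF = Df − Dn = 193359 − 132150 ≈ 61209 mm.
Ratio = 61209 / 3647.4 ≈ 16.8.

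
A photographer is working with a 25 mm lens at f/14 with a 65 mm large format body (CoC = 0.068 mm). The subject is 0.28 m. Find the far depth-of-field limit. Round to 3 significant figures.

458 mm

Hyperfocal distance H = f²/(N·c) + f = 25²/(14 × 0.068) + 25 = 625/0.952 + 25 ≈ 681.5 mm ≈ 0.682 m.
Far limit Df = s·(H − f)/(H − s) = 280 × (681.5 − 25) / (681.5 − 280) = 280 × 656.5 / 401.5 ≈ 457.83 mm.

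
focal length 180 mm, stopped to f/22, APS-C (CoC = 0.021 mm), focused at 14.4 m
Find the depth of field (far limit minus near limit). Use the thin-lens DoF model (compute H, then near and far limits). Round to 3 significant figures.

6.09 m

Hyperfocal distance H = f²/(N·c) + f = 180²/(22 × 0.021) + 180 = 32400/0.462 + 180 ≈ 70309.9 mm ≈ 70.31 m.
Near limit Dn = s·(H − f)/(H + s − 2f) = 14400 × (70309.9 − 180) / (70309.9 + 14400 − 2 × 180) = 14400 × 70129.9 / 84349.9 ≈ 11972.4 mm.
Far limit Df = s·(H − f)/(H − s) = 14400 × (70309.9 − 180) / (70309.9 − 14400) = 14400 × 70129.9 / 55909.9 ≈ 18062.5 mm.
Depth of field = Df − Dn = 18062.5 − 11972.4 ≈ 6090.1 mm ≈ 6.09 m.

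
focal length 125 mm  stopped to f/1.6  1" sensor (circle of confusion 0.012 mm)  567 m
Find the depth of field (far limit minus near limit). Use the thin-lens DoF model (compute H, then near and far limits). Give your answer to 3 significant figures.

Hyperfocal distance H = f²/(N·c) + f = 125²/(1.6 × 0.012) + 125 = 15625/0.0192 + 125 ≈ 813927.1 mm ≈ 813.9 m.
Near limit Dn = s·(H − f)/(H + s − 2f) = 567000 × (813927.1 − 125) / (813927.1 + 567000 − 2 × 125) = 567000 × 813802.1 / 1380677.1 ≈ 334203 mm.
Far limit Df = s·(H − f)/(H − s) = 567000 × (813927.1 − 125) / (813927.1 − 567000) = 567000 × 813802.1 / 246927.1 ≈ 1868672 mm.
Depth of field = Df − Dn = 1868672 − 334203 ≈ 1534469 mm ≈ 1530 m.

1530 m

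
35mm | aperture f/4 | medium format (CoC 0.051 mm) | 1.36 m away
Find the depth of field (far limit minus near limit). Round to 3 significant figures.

0.631 m

Hyperfocal distance H = f²/(N·c) + f = 35²/(4 × 0.051) + 35 = 1225/0.204 + 35 ≈ 6039.9 mm ≈ 6.040 m.
Near limit Dn = s·(H − f)/(H + s − 2f) = 1360 × (6039.9 − 35) / (6039.9 + 1360 − 2 × 35) = 1360 × 6004.9 / 7329.9 ≈ 1114.16 mm.
Far limit Df = s·(H − f)/(H − s) = 1360 × (6039.9 − 35) / (6039.9 − 1360) = 1360 × 6004.9 / 4679.9 ≈ 1745.05 mm.
Depth of field = Df − Dn = 1745.05 − 1114.16 ≈ 630.89 mm ≈ 0.631 m.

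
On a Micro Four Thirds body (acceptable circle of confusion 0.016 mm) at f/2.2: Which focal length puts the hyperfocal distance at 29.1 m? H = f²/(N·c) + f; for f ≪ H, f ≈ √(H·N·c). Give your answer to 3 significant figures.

From H = f²/(N·c) + f, with f ≪ H: f ≈ √(H·N·c) = √(29100 × 2.2 × 0.016) = √1024.3 ≈ 32.00 mm.
The +f correction barely moves this — solving exactly, f² + N·c·f − N·c·H = 0 ⇒ f = (−N·c + √((N·c)² + 4·N·c·H))/2 = (−0.0352 + √4097.3)/2 ≈ 31.987 mm, so f ≈ 32.0 mm.

32.0 mm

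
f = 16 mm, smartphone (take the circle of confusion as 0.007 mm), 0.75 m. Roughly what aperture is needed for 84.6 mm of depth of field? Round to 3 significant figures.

f/2.80

Write h = H − f = f²/(N·c). The thin-lens limits are Dn = s·h/(h + (s−f)) and Df = s·h/(h − (s−f)), so DoF = Df − Dn = 2·s·(s−f)·h / (h² − (s−f)²).
That is a quadratic in h: DoF·h² − 2·s·(s−f)·h − DoF·(s−f)² = 0 ⇒ h = (s−f)·(s + √(s² + DoF²)) / DoF = 734 × (750 + √(750² + 84.6²)) / 84.6 = 734 × (750 + 754.756) / 84.6 ≈ 13055 mm.
Then N = f²/(c·h) = 16² / (0.007 × 13055) = 256 / 91.388 ≈ 2.80.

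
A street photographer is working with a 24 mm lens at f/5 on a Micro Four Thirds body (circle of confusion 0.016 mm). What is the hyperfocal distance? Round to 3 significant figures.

Hyperfocal distance H = f²/(N·c) + f = 24²/(5 × 0.016) + 24 = 576/0.08 + 24 ≈ 7224.0 mm ≈ 7.22 m.

7.22 m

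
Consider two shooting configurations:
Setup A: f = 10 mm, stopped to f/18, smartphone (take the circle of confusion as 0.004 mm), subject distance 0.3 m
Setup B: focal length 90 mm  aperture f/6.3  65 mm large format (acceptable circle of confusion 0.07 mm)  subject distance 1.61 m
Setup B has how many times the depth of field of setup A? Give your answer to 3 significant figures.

Setup A: H = 10²/(18×0.004) + 10 ≈ 1398.9 mm; DoF = Df − Dn = 379.17 − 248.18 ≈ 130.99 mm.
Setup B: H = 90²/(6.3×0.07) + 90 ≈ 18457.3 mm; DoF = Df − Dn = 1755.26 − 1486.95 ≈ 268.31 mm.
Ratio = 268.31 / 130.99 ≈ 2.05.

2.05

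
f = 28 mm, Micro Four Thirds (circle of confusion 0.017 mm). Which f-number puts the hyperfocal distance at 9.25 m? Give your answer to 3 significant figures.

f/5

Rearrange H = f²/(N·c) + f for N: N = f² / ((H − f)·c).
N = 28² / ((9250 − 28) × 0.017) = 784 / 156.8 ≈ 5.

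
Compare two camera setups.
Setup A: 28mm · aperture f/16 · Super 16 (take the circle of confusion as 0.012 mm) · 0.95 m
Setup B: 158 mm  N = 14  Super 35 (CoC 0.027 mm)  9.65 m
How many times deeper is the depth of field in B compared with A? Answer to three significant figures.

6.27

Setup A: H = 28²/(16×0.012) + 28 ≈ 4111.3 mm; DoF = Df − Dn = 1227.07 − 775.01 ≈ 452.06 mm.
Setup B: H = 158²/(14×0.027) + 158 ≈ 66200.3 mm; DoF = Df − Dn = 11269.8 − 8437.3 ≈ 2832.5 mm.
Ratio = 2832.5 / 452.06 ≈ 6.27.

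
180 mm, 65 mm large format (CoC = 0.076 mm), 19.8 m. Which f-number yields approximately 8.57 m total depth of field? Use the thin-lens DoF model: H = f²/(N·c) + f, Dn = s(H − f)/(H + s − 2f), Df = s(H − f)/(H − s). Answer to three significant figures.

Write h = H − f = f²/(N·c). The thin-lens limits are Dn = s·h/(h + (s−f)) and Df = s·h/(h − (s−f)), so DoF = Df − Dn = 2·s·(s−f)·h / (h² − (s−f)²).
That is a quadratic in h: DoF·h² − 2·s·(s−f)·h − DoF·(s−f)² = 0 ⇒ h = (s−f)·(s + √(s² + DoF²)) / DoF = 19620 × (19800 + √(19800² + 8570²)) / 8570 = 19620 × (19800 + 21575.1) / 8570 ≈ 94723 mm.
Then N = f²/(c·h) = 180² / (0.076 × 94723) = 32400 / 7199.0 ≈ 4.50.

f/4.50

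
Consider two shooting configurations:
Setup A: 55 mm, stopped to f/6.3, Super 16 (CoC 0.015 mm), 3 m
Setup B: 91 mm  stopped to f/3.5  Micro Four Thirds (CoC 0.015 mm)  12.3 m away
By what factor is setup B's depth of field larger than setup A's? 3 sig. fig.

3.44

Setup A: H = 55²/(6.3×0.015) + 55 ≈ 32065.6 mm; DoF = Df − Dn = 3303.97 − 2747.25 ≈ 556.72 mm.
Setup B: H = 91²/(3.5×0.015) + 91 ≈ 157824.3 mm; DoF = Df − Dn = 13331.9 − 11416.3 ≈ 1915.6 mm.
Ratio = 1915.6 / 556.72 ≈ 3.44.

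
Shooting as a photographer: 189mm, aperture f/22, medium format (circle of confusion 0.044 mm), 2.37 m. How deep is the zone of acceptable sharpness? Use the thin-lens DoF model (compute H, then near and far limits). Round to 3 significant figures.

281 mm

Hyperfocal distance H = f²/(N·c) + f = 189²/(22 × 0.044) + 189 = 35721/0.968 + 189 ≈ 37090.9 mm ≈ 37.09 m.
Near limit Dn = s·(H − f)/(H + s − 2f) = 2370 × (37090.9 − 189) / (37090.9 + 2370 − 2 × 189) = 2370 × 36901.9 / 39082.9 ≈ 2237.74 mm.
Far limit Df = s·(H − f)/(H − s) = 2370 × (37090.9 − 189) / (37090.9 − 2370) = 2370 × 36901.9 / 34720.9 ≈ 2518.87 mm.
Depth of field = Df − Dn = 2518.87 − 2237.74 ≈ 281.13 mm.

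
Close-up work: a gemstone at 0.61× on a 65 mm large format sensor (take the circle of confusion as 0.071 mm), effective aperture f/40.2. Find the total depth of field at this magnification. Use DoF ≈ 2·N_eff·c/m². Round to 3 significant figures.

15.3 mm

At magnification m, DoF ≈ 2·N_eff·c/m² = 2 × 40.2 × 0.071 / 0.61² = 5.708 / 0.3721 ≈ 15.3 mm.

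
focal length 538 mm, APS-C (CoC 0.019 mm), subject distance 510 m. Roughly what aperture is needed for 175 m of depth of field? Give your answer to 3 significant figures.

f/4.99

Write h = H − f = f²/(N·c). The thin-lens limits are Dn = s·h/(h + (s−f)) and Df = s·h/(h − (s−f)), so DoF = Df − Dn = 2·s·(s−f)·h / (h² − (s−f)²).
That is a quadratic in h: DoF·h² − 2·s·(s−f)·h − DoF·(s−f)² = 0 ⇒ h = (s−f)·(s + √(s² + DoF²)) / DoF = 509462 × (510000 + √(510000² + 175000²)) / 175000 = 509462 × (510000 + 539189) / 175000 ≈ 3054412 mm.
Then N = f²/(c·h) = 538² / (0.019 × 3054412) = 289444 / 58034 ≈ 4.99.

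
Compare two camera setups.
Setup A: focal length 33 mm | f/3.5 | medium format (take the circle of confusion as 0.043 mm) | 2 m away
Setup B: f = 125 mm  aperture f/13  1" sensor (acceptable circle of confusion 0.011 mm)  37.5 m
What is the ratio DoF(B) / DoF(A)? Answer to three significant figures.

24.7

Setup A: H = 33²/(3.5×0.043) + 33 ≈ 7268.9 mm; DoF = Df − Dn = 2746.6 − 1572.5 ≈ 1174.1 mm.
Setup B: H = 125²/(13×0.011) + 125 ≈ 109390.7 mm; DoF = Df − Dn = 56996 − 27942 ≈ 29054 mm.
Ratio = 29054 / 1174.1 ≈ 24.7.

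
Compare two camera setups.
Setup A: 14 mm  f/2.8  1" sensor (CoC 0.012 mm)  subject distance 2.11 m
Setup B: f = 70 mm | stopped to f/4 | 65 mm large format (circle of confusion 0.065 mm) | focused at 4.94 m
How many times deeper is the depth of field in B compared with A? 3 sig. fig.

Setup A: H = 14²/(2.8×0.012) + 14 ≈ 5847.3 mm; DoF = Df − Dn = 3293.3 − 1552.3 ≈ 1741.0 mm.
Setup B: H = 70²/(4×0.065) + 70 ≈ 18916.2 mm; DoF = Df − Dn = 6661.3 − 3925.6 ≈ 2735.7 mm.
Ratio = 2735.7 / 1741.0 ≈ 1.57.

1.57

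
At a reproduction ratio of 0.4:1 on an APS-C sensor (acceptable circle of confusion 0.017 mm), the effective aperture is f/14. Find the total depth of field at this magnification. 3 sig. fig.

2.97 mm

At magnification m, DoF ≈ 2·N_eff·c/m² = 2 × 14 × 0.017 / 0.4² = 0.476 / 0.16 ≈ 2.97 mm.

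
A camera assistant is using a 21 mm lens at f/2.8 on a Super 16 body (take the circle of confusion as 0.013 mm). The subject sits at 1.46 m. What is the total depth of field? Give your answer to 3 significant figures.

352 mm

Hyperfocal distance H = f²/(N·c) + f = 21²/(2.8 × 0.013) + 21 = 441/0.0364 + 21 ≈ 12136.4 mm ≈ 12.14 m.
Near limit Dn = s·(H − f)/(H + s − 2f) = 1460 × (12136.4 − 21) / (12136.4 + 1460 − 2 × 21) = 1460 × 12115.4 / 13554.4 ≈ 1305.00 mm.
Far limit Df = s·(H − f)/(H − s) = 1460 × (12136.4 − 21) / (12136.4 − 1460) = 1460 × 12115.4 / 10676.4 ≈ 1656.78 mm.
Depth of field = Df − Dn = 1656.78 − 1305.00 ≈ 351.78 mm.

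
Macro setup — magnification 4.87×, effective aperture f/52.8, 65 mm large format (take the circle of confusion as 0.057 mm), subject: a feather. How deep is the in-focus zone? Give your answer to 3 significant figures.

0.254 mm

At magnification m, DoF ≈ 2·N_eff·c/m² = 2 × 52.8 × 0.057 / 4.87² = 6.019 / 23.72 ≈ 0.254 mm.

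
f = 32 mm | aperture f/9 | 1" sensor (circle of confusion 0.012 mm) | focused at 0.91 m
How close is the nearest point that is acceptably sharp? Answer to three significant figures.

Hyperfocal distance H = f²/(N·c) + f = 32²/(9 × 0.012) + 32 = 1024/0.108 + 32 ≈ 9513.5 mm ≈ 9.513 m.
Near limit Dn = s·(H − f)/(H + s − 2f) = 910 × (9513.5 − 32) / (9513.5 + 910 − 2 × 32) = 910 × 9481.5 / 10359.5 ≈ 832.87 mm ≈ 0.833 m.

0.833 m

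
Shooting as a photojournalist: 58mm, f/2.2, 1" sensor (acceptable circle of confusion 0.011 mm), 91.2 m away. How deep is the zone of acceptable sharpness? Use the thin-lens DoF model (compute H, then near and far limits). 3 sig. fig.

Hyperfocal distance H = f²/(N·c) + f = 58²/(2.2 × 0.011) + 58 = 3364/0.0242 + 58 ≈ 139066.3 mm ≈ 139.1 m.
Near limit Dn = s·(H − f)/(H + s − 2f) = 91200 × (139066.3 − 58) / (139066.3 + 91200 − 2 × 58) = 91200 × 139008.3 / 230150.3 ≈ 55084 mm.
Far limit Df = s·(H − f)/(H − s) = 91200 × (139066.3 − 58) / (139066.3 − 91200) = 91200 × 139008.3 / 47866.3 ≈ 264854 mm.
Depth of field = Df − Dn = 264854 − 55084 ≈ 209770 mm ≈ 210 m.

210 m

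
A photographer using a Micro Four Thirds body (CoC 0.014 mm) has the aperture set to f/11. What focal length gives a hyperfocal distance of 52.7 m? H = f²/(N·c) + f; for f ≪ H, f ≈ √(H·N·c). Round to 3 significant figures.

From H = f²/(N·c) + f, with f ≪ H: f ≈ √(H·N·c) = √(52700 × 11 × 0.014) = √8115.8 ≈ 90.09 mm.
Exact: f² + N·c·f − N·c·H = 0 ⇒ f = (−N·c + √((N·c)² + 4·N·c·H))/2 = (−0.154 + √32463)/2 ≈ 90.011 mm ≈ 90.0 mm.

90.0 mm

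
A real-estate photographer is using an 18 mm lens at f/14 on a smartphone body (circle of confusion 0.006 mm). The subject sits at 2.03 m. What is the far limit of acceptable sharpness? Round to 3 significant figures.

4.24 m

Hyperfocal distance H = f²/(N·c) + f = 18²/(14 × 0.006) + 18 = 324/0.084 + 18 ≈ 3875.1 mm ≈ 3.875 m.
Far limit Df = s·(H − f)/(H − s) = 2030 × (3875.1 − 18) / (3875.1 − 2030) = 2030 × 3857.1 / 1845.1 ≈ 4243.6 mm ≈ 4.24 m.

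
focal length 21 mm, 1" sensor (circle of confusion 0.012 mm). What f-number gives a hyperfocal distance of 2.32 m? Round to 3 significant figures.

f/16

Rearrange H = f²/(N·c) + f for N: N = f² / ((H − f)·c).
N = 21² / ((2320 − 21) × 0.012) = 441 / 27.59 ≈ 16.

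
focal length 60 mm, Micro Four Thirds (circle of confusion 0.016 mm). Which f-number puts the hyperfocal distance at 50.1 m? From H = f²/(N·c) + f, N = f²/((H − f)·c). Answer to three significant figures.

f/4.50

Rearrange H = f²/(N·c) + f for N: N = f² / ((H − f)·c).
N = 60² / ((50100 − 60) × 0.016) = 3600 / 800.6 ≈ 4.50.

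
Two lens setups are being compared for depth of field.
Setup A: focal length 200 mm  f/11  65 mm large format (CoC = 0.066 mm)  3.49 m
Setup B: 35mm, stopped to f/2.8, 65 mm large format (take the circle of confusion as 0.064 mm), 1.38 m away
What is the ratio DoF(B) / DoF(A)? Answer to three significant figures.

1.35

Setup A: H = 200²/(11×0.066) + 200 ≈ 55296.4 mm; DoF = Df − Dn = 3711.63 − 3293.34 ≈ 418.29 mm.
Setup B: H = 35²/(2.8×0.064) + 35 ≈ 6870.9 mm; DoF = Df − Dn = 1718.03 − 1153.12 ≈ 564.91 mm.
Ratio = 564.91 / 418.29 ≈ 1.35.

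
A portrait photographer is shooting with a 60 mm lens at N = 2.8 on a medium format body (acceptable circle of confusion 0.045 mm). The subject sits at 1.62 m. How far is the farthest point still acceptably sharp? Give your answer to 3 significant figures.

1.71 m

Hyperfocal distance H = f²/(N·c) + f = 60²/(2.8 × 0.045) + 60 = 3600/0.126 + 60 ≈ 28631.4 mm ≈ 28.63 m.
Far limit Df = s·(H − f)/(H − s) = 1620 × (28631.4 − 60) / (28631.4 − 1620) = 1620 × 28571.4 / 27011.4 ≈ 1713.6 mm ≈ 1.71 m.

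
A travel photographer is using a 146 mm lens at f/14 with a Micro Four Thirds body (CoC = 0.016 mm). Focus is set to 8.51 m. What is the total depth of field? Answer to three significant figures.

Hyperfocal distance H = f²/(N·c) + f = 146²/(14 × 0.016) + 146 = 21316/0.224 + 146 ≈ 95306.7 mm ≈ 95.31 m.
Near limit Dn = s·(H − f)/(H + s − 2f) = 8510 × (95306.7 − 146) / (95306.7 + 8510 − 2 × 146) = 8510 × 95160.7 / 103524.7 ≈ 7822.5 mm.
Far limit Df = s·(H − f)/(H − s) = 8510 × (95306.7 − 146) / (95306.7 − 8510) = 8510 × 95160.7 / 86796.7 ≈ 9330.0 mm.
Depth of field = Df − Dn = 9330.0 − 7822.5 ≈ 1507.5 mm ≈ 1.51 m.

1.51 m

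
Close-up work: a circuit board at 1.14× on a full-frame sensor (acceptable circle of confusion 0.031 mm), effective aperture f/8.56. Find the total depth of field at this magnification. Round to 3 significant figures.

0.408 mm

At magnification m, DoF ≈ 2·N_eff·c/m² = 2 × 8.56 × 0.031 / 1.14² = 0.5307 / 1.3 ≈ 0.408 mm.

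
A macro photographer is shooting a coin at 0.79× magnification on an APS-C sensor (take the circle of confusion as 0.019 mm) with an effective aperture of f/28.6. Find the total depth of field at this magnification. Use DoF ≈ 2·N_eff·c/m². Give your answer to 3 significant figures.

1.74 mm

At magnification m, DoF ≈ 2·N_eff·c/m² = 2 × 28.6 × 0.019 / 0.79² = 1.087 / 0.6241 ≈ 1.74 mm.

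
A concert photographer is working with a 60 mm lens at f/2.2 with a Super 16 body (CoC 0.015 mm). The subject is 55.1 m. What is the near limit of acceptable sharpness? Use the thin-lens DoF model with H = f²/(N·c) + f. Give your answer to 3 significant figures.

36.6 m

Hyperfocal distance H = f²/(N·c) + f = 60²/(2.2 × 0.015) + 60 = 3600/0.033 + 60 ≈ 109150.9 mm ≈ 109.2 m.
Near limit Dn = s·(H − f)/(H + s − 2f) = 55100 × (109150.9 − 60) / (109150.9 + 55100 − 2 × 60) = 55100 × 109090.9 / 164130.9 ≈ 36623 mm ≈ 36.6 m.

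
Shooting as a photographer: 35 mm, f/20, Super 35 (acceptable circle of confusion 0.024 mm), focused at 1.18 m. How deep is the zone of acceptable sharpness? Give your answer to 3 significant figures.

1.33 m

Hyperfocal distance H = f²/(N·c) + f = 35²/(20 × 0.024) + 35 = 1225/0.48 + 35 ≈ 2587.1 mm ≈ 2.587 m.
Near limit Dn = s·(H − f)/(H + s − 2f) = 1180 × (2587.1 − 35) / (2587.1 + 1180 − 2 × 35) = 1180 × 2552.1 / 3697.1 ≈ 814.5 mm.
Far limit Df = s·(H − f)/(H − s) = 1180 × (2587.1 − 35) / (2587.1 − 1180) = 1180 × 2552.1 / 1407.1 ≈ 2140.2 mm.
Depth of field = Df − Dn = 2140.2 − 814.5 ≈ 1325.7 mm ≈ 1.33 m.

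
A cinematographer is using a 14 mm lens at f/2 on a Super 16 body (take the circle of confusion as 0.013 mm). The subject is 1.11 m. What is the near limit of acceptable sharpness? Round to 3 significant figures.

0.969 m

Hyperfocal distance H = f²/(N·c) + f = 14²/(2 × 0.013) + 14 = 196/0.026 + 14 ≈ 7552.5 mm ≈ 7.552 m.
Near limit Dn = s·(H − f)/(H + s − 2f) = 1110 × (7552.5 − 14) / (7552.5 + 1110 − 2 × 14) = 1110 × 7538.5 / 8634.5 ≈ 969.10 mm ≈ 0.969 m.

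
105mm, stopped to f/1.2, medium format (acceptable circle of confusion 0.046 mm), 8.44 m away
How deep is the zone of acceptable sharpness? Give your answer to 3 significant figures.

Hyperfocal distance H = f²/(N·c) + f = 105²/(1.2 × 0.046) + 105 = 11025/0.0552 + 105 ≈ 199833.3 mm ≈ 199.8 m.
Near limit Dn = s·(H − f)/(H + s − 2f) = 8440 × (199833.3 − 105) / (199833.3 + 8440 − 2 × 105) = 8440 × 199728.3 / 208063.3 ≈ 8101.89 mm.
Far limit Df = s·(H − f)/(H − s) = 8440 × (199833.3 − 105) / (199833.3 − 8440) = 8440 × 199728.3 / 191393.3 ≈ 8807.55 mm.
Depth of field = Df − Dn = 8807.55 − 8101.89 ≈ 705.66 mm ≈ 0.706 m.

0.706 m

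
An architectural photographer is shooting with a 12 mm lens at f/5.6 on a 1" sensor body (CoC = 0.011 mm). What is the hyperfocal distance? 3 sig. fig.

2.35 m

Hyperfocal distance H = f²/(N·c) + f = 12²/(5.6 × 0.011) + 12 = 144/0.0616 + 12 ≈ 2349.7 mm ≈ 2.35 m.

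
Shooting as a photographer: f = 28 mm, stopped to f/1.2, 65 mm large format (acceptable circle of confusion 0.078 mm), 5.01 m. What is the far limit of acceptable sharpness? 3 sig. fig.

12.4 m

Hyperfocal distance H = f²/(N·c) + f = 28²/(1.2 × 0.078) + 28 = 784/0.0936 + 28 ≈ 8404.1 mm ≈ 8.404 m.
Far limit Df = s·(H − f)/(H − s) = 5010 × (8404.1 − 28) / (8404.1 − 5010) = 5010 × 8376.1 / 3394.1 ≈ 12364 mm ≈ 12.4 m.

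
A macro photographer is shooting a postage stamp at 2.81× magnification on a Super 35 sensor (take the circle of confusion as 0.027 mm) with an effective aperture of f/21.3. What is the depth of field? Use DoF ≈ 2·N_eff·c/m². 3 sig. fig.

At magnification m, DoF ≈ 2·N_eff·c/m² = 2 × 21.3 × 0.027 / 2.81² = 1.15 / 7.896 ≈ 0.146 mm.

0.146 mm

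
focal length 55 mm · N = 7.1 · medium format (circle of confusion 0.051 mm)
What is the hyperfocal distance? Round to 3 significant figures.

8.41 m

Hyperfocal distance H = f²/(N·c) + f = 55²/(7.1 × 0.051) + 55 = 3025/0.3621 + 55 ≈ 8409.0 mm ≈ 8.41 m.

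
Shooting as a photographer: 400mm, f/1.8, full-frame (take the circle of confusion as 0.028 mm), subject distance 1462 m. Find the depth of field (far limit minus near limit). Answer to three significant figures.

1710 m

Hyperfocal distance H = f²/(N·c) + f = 400²/(1.8 × 0.028) + 400 = 160000/0.0504 + 400 ≈ 3175003.2 mm ≈ 3175 m.
Near limit Dn = s·(H − f)/(H + s − 2f) = 1462000 × (3175003.2 − 400) / (3175003.2 + 1462000 − 2 × 400) = 1462000 × 3174603.2 / 4636203.2 ≈ 1001093 mm.
Far limit Df = s·(H − f)/(H − s) = 1462000 × (3175003.2 − 400) / (3175003.2 − 1462000) = 1462000 × 3174603.2 / 1713003.2 ≈ 2709434 mm.
Depth of field = Df − Dn = 2709434 − 1001093 ≈ 1708341 mm ≈ 1710 m.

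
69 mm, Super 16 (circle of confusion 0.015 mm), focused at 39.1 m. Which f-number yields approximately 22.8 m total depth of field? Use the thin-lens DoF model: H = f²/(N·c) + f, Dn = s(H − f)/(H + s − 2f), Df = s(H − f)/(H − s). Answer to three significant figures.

f/2.20

Write h = H − f = f²/(N·c). The thin-lens limits are Dn = s·h/(h + (s−f)) and Df = s·h/(h − (s−f)), so DoF = Df − Dn = 2·s·(s−f)·h / (h² − (s−f)²).
That is a quadratic in h: DoF·h² − 2·s·(s−f)·h − DoF·(s−f)² = 0 ⇒ h = (s−f)·(s + √(s² + DoF²)) / DoF = 39031 × (39100 + √(39100² + 22800²)) / 22800 = 39031 × (39100 + 45262.0) / 22800 ≈ 144418 mm.
Then N = f²/(c·h) = 69² / (0.015 × 144418) = 4761 / 2166.3 ≈ 2.20.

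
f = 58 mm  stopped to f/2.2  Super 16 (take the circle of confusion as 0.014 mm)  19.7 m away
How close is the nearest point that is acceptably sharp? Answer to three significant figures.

16.7 m

Hyperfocal distance H = f²/(N·c) + f = 58²/(2.2 × 0.014) + 58 = 3364/0.0308 + 58 ≈ 109278.8 mm ≈ 109.3 m.
Near limit Dn = s·(H − f)/(H + s − 2f) = 19700 × (109278.8 − 58) / (109278.8 + 19700 − 2 × 58) = 19700 × 109220.8 / 128862.8 ≈ 16697 mm ≈ 16.7 m.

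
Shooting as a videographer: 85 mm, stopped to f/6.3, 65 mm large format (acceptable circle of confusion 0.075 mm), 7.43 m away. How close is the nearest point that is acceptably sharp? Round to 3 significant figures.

5.02 m

Hyperfocal distance H = f²/(N·c) + f = 85²/(6.3 × 0.075) + 85 = 7225/0.4725 + 85 ≈ 15376.0 mm ≈ 15.38 m.
Near limit Dn = s·(H − f)/(H + s − 2f) = 7430 × (15376.0 − 85) / (15376.0 + 7430 − 2 × 85) = 7430 × 15291.0 / 22636.0 ≈ 5019.1 mm ≈ 5.02 m.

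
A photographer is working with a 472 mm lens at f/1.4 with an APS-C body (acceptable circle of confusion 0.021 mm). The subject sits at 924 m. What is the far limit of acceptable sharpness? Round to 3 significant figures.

1050 m

Hyperfocal distance H = f²/(N·c) + f = 472²/(1.4 × 0.021) + 472 = 222784/0.0294 + 472 ≈ 7578159.1 mm ≈ 7578 m.
Far limit Df = s·(H − f)/(H − s) = 924000 × (7578159.1 − 472) / (7578159.1 − 924000) = 924000 × 7577687.1 / 6654159.1 ≈ 1052242 mm ≈ 1050 m.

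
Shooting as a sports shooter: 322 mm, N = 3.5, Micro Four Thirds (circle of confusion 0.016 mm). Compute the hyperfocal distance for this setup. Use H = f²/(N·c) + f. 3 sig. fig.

1850 m

Hyperfocal distance H = f²/(N·c) + f = 322²/(3.5 × 0.016) + 322 = 103684/0.056 + 322 ≈ 1851822.0 mm ≈ 1850 m.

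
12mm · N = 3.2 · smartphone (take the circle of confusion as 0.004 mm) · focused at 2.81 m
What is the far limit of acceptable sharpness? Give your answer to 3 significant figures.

3.74 m

Hyperfocal distance H = f²/(N·c) + f = 12²/(3.2 × 0.004) + 12 = 144/0.0128 + 12 ≈ 11262.0 mm ≈ 11.26 m.
Far limit Df = s·(H − f)/(H − s) = 2810 × (11262.0 − 12) / (11262.0 − 2810) = 2810 × 11250.0 / 8452.0 ≈ 3740.2 mm ≈ 3.74 m.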